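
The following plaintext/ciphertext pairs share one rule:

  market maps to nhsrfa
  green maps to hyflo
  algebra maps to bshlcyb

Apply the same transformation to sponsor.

twputvs

Shifts by position in market: pos 0: m→n (+1), pos 1: a→h (+7), pos 2: r→s (+1), pos 3: k→r (+7) — repeating every 2. The shifts repeat in a cycle of length 2: positions 0,1,… shift by +1, +7, then the pattern repeats.
For sponsor: s+1=t, p+7=w, o+1=p, n+7=u, s+1=t, o+7=v, r+1=s.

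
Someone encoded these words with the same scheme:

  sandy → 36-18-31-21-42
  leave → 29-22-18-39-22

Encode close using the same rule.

Letters become their 1-based position plus 17 (so a→18, b→19, …).
Applying it to close: c=3→20, l=12→29, o=15→32, s=19→36, e=5→22.

20-29-32-36-22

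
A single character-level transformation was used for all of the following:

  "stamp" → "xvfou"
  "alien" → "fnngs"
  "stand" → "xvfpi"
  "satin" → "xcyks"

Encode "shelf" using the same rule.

xjjnk

Shifts by position in stamp: pos 0: s→x (+5), pos 1: t→v (+2), pos 2: a→f (+5), pos 3: m→o (+2) — repeating every 2. A repeating key of period 2 is used — shifts +5, +2 over and over.
On shelf: s+5=x, h+2=j, e+5=j, l+2=n, f+5=k.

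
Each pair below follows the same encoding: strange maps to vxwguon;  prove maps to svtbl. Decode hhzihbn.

In strange: s→v is +3, t→x is +4, r→w is +5, a→g is +6 — the shift increases by 1 each position. Letter i (0-indexed) is shifted by i+3, so successive shifts are 3, 4, 5, ….
Reversing it on hhzihbn: h−3=e, h−4=d, z−5=u, i−6=c, h−7=a, b−8=t, n−9=e.

educate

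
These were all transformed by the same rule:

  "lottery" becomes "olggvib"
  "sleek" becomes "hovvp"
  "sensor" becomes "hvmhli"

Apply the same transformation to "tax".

gzc

Each pair mirrors across the alphabet (l↔o, o↔l, t↔g): positions sum to 25. Each letter is replaced by its mirror in the alphabet: a↔z, b↔y, c↔x, and so on (the Atbash cipher).
For tax: t↔g, a↔z, x↔c.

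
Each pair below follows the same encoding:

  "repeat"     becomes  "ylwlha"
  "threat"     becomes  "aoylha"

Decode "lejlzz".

Compare letters: r→y is +7, e→l is +7, p→w is +7 — a constant shift. Each letter is shifted forward by 7 in the alphabet (a Caesar shift of +7).
Decoding lejlzz: l−7=e, e−7=x, j−7=c, l−7=e, z−7=s, z−7=s.

excess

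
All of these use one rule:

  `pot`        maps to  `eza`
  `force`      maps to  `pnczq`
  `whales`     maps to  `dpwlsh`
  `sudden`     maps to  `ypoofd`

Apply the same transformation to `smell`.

wwpxd

Read the word backwards and shift each letter +11.
Applying it to smell: reverse → llems; then shift: l+11=w, l+11=w, e+11=p, m+11=x, s+11=d.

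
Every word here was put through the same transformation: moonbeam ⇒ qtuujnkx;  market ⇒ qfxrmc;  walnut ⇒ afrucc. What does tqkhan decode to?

please

In moonbeam: m→q is +4, o→t is +5, o→u is +6, n→u is +7 — the shift increases by 1 each position. Letter i (0-indexed) is shifted by i+4, so successive shifts are 4, 5, 6, ….
Reversing it on tqkhan: t−4=p, q−5=l, k−6=e, h−7=a, a−8=s, n−9=e.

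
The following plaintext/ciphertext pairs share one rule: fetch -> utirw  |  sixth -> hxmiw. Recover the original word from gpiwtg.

Compare letters: f→u is +15, e→t is +15, t→i is +15 — a constant shift. This is a Caesar cipher with shift 15.
Decoding gpiwtg: g−15=r, p−15=a, i−15=t, w−15=h, t−15=e, g−15=r.

rather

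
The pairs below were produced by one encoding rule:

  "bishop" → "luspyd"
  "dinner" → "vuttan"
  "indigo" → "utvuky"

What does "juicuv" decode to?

b(1)→l(11) and i(8)→u(20) fit y≡5x+6 (mod 26); the inverse of 5 mod 26 is 21. Treating letters as 0–25, the rule is x ↦ 5x + 6 (mod 26).
Undoing it on juicuv: j(9)→21·(9−6)≡11=l; u(20)→21·(20−6)≡8=i; i(8)→21·(8−6)≡16=q; c(2)→21·(2−6)≡20=u; u(20)→21·(20−6)≡8=i; v(21)→21·(21−6)≡3=d (all mod 26).

liquid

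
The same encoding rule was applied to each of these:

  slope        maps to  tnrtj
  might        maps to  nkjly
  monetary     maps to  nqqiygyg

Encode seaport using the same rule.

In slope: s→t is +1, l→n is +2, o→r is +3, p→t is +4 — the shift increases by 1 each position. Each letter shifts forward by (position + 1), i.e. 1, 2, 3, … — the shift grows by one for each successive letter.
Applying it to seaport: s+1=t, e+2=g, a+3=d, p+4=t, o+5=t, r+6=x, t+7=a.

tgdttxa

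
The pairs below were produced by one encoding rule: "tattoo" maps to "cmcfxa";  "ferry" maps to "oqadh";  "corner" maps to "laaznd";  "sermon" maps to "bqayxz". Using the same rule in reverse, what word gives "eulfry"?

victim

Shifts by position in tattoo: pos 0: t→c (+9), pos 1: a→m (+12), pos 2: t→c (+9), pos 3: t→f (+12) — repeating every 2. A repeating key of period 2 is used — shifts +9, +12 over and over.
Reversing it on eulfry: e−9=v, u−12=i, l−9=c, f−12=t, r−9=i, y−12=m.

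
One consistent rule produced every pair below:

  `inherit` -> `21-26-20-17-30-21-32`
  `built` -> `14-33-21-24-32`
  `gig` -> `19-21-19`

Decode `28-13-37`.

pay

i is letter #9 and maps to 21: an offset of 12. The number is (letter's place in the alphabet, a=1) + 12.
Decoding 28-13-37: 28→(28−12)÷1=16=p, 13→(13−12)÷1=1=a, 37→(37−12)÷1=25=y.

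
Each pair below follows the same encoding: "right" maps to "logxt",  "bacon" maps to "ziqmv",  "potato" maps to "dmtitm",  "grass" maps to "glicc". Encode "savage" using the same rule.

r(17)→l(11) and i(8)→o(14) fit y≡17x+8 (mod 26); the inverse of 17 mod 26 is 23. Treating letters as 0–25, the rule is x ↦ 17x + 8 (mod 26).
For savage: s(18)→17·18+8≡2=c; a(0)→17·0+8≡8=i; v(21)→17·21+8≡1=b; a(0)→17·0+8≡8=i; g(6)→17·6+8≡6=g; e(4)→17·4+8≡24=y (all mod 26).

cibigy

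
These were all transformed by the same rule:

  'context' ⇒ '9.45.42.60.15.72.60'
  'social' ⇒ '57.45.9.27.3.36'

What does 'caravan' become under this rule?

9.3.54.3.66.3.42

c(#3)→9 and o(#15)→45: differences scale by 3, so n = 3·pos + 0. Each letter becomes 3×(its alphabet position, a=1..z=26).
For caravan: c=3→9, a=1→3, r=18→54, a=1→3, v=22→66, a=1→3, n=14→42.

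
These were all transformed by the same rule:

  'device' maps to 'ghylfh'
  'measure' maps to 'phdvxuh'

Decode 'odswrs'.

laptop

Compare letters: d→g is +3, e→h is +3, v→y is +3 — a constant shift. Each letter is shifted forward by 3 in the alphabet (a Caesar shift of +3).
Undoing it on odswrs: o−3=l, d−3=a, s−3=p, w−3=t, r−3=o, s−3=p.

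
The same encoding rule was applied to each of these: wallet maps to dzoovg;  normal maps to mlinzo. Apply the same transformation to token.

glpvm

Each pair mirrors across the alphabet (w↔d, a↔z, l↔o): positions sum to 25. Each letter is replaced by its mirror in the alphabet: a↔z, b↔y, c↔x, and so on (the Atbash cipher).
On token: t↔g, o↔l, k↔p, e↔v, n↔m.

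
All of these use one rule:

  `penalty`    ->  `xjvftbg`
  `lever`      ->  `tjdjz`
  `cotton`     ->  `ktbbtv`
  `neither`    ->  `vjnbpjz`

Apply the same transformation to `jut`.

The shift depends on letter class: consonant p→x is +8, but vowel e→j is +5. The rule splits by letter class: vowels +5, consonants +8.
Applying it to jut: j(cons)+8=r, u(vowel)+5=z, t(cons)+8=b.

rzb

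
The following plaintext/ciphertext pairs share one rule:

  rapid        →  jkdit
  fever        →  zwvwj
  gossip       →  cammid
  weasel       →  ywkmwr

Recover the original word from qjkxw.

Each letter's alphabet position (a=0..z=25) is mapped through 3·x+10 mod 26 — an affine cipher.
Decoding qjkxw: q(16)→9·(16−10)≡2=c; j(9)→9·(9−10)≡17=r; k(10)→9·(10−10)≡0=a; x(23)→9·(23−10)≡13=n; w(22)→9·(22−10)≡4=e (all mod 26).

crane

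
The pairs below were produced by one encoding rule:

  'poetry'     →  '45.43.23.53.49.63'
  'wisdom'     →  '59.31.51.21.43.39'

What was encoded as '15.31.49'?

air

p(#16)→45 and o(#15)→43: differences scale by 2, so n = 2·pos + 13. Each letter becomes 2×(its alphabet position, a=1..z=26) + 13.
Decoding 15.31.49: 15→(15−13)÷2=1=a, 31→(31−13)÷2=9=i, 49→(49−13)÷2=18=r.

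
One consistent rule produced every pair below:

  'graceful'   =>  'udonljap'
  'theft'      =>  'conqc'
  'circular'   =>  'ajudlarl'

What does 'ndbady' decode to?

pursue

The output letters match the input read backwards, each shifted +9: graceful reversed is lufecarg. The word is reversed, then every letter is shifted forward by 9.
Reversing it on ndbady: shift back: n−9=e, d−9=u, b−9=s, a−9=r, d−9=u, y−9=p → eusrup; then reverse → pursue.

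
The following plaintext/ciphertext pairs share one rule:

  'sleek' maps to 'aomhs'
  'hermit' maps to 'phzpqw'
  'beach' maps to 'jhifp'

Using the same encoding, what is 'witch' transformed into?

Shifts by position in sleek: pos 0: s→a (+8), pos 1: l→o (+3), pos 2: e→m (+8), pos 3: e→h (+3) — repeating every 2. The shifts repeat in a cycle of length 2: positions 0,1,… shift by +8, +3, then the pattern repeats.
On witch: w+8=e, i+3=l, t+8=b, c+3=f, h+8=p.

elbfp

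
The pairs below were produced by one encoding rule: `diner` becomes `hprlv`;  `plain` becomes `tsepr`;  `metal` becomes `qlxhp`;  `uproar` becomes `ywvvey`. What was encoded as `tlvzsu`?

It's a Vigenère-style cipher with numeric key [4,7]: position i shifts by key[i mod 2].
Reversing it on tlvzsu: t−4=p, l−7=e, v−4=r, z−7=s, s−4=o, u−7=n.

person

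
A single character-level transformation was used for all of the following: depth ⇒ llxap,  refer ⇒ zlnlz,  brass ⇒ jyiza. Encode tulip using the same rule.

bbtpx

Shifts by position in depth: pos 0: d→l (+8), pos 1: e→l (+7), pos 2: p→x (+8), pos 3: t→a (+7) — repeating every 2. It's a Vigenère-style cipher with numeric key [8,7]: position i shifts by key[i mod 2].
For tulip: t+8=b, u+7=b, l+8=t, i+7=p, p+8=x.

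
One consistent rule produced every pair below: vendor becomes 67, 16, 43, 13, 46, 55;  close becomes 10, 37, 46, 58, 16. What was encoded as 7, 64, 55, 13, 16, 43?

The formula is n = 3×(alphabet index, a=1) + 1.
Decoding 7, 64, 55, 13, 16, 43: 7→(7−1)÷3=2=b, 64→(64−1)÷3=21=u, 55→(55−1)÷3=18=r, 13→(13−1)÷3=4=d, 16→(16−1)÷3=5=e, 43→(43−1)÷3=14=n.

burden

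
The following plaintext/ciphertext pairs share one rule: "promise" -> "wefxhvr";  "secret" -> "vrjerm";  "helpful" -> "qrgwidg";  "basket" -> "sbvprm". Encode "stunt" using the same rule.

Each letter's alphabet position (a=0..z=25) is mapped through 17·x+1 mod 26 — an affine cipher.
On stunt: s(18)→17·18+1≡21=v; t(19)→17·19+1≡12=m; u(20)→17·20+1≡3=d; n(13)→17·13+1≡14=o; t(19)→17·19+1≡12=m (all mod 26).

vmdom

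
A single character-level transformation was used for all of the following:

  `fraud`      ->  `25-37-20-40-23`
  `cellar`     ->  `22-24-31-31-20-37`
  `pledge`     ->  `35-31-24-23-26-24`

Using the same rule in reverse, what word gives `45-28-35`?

f is letter #6 and maps to 25: an offset of 19. Letters become their 1-based position plus 19 (so a→20, b→21, …).
Decoding 45-28-35: 45→(45−19)÷1=26=z, 28→(28−19)÷1=9=i, 35→(35−19)÷1=16=p.

zip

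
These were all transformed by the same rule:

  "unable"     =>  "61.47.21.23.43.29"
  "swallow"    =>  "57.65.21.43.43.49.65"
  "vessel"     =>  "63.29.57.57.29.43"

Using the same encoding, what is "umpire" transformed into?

61.45.51.37.55.29

u(#21)→61 and n(#14)→47: differences scale by 2, so n = 2·pos + 19. With a=1..z=26, the number is 2·pos + 19.
Applying it to umpire: u=21→61, m=13→45, p=16→51, i=9→37, r=18→55, e=5→29.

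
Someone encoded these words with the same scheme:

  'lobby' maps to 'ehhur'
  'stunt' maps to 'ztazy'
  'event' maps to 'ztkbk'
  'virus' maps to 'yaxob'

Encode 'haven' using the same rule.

The output letters match the input read backwards, each shifted +6: lobby reversed is ybbol. The word is reversed, then every letter is shifted forward by 6.
For haven: reverse → nevah; then shift: n+6=t, e+6=k, v+6=b, a+6=g, h+6=n.

tkbgn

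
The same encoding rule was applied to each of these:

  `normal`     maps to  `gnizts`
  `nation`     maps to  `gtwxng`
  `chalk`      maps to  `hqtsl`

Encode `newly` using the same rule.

gvrsf

n(13)→g(6) and o(14)→n(13) fit y≡7x+19 (mod 26); the inverse of 7 mod 26 is 15. Each letter's alphabet position (a=0..z=25) is mapped through 7·x+19 mod 26 — an affine cipher.
On newly: n(13)→7·13+19≡6=g; e(4)→7·4+19≡21=v; w(22)→7·22+19≡17=r; l(11)→7·11+19≡18=s; y(24)→7·24+19≡5=f (all mod 26).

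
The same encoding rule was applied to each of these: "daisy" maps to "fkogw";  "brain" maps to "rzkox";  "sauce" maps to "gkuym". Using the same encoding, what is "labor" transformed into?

d(3)→f(5) and a(0)→k(10) fit y≡7x+10 (mod 26); the inverse of 7 mod 26 is 15. This is an affine cipher: with a=0,…,z=25, each position x becomes (7x+10) mod 26.
For labor: l(11)→7·11+10≡9=j; a(0)→7·0+10≡10=k; b(1)→7·1+10≡17=r; o(14)→7·14+10≡4=e; r(17)→7·17+10≡25=z (all mod 26).

jkrez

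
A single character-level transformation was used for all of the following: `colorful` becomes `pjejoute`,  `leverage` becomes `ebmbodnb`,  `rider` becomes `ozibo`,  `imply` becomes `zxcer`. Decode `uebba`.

c(2)→p(15) and o(14)→j(9) fit y≡19x+3 (mod 26); the inverse of 19 mod 26 is 11. Each letter's alphabet position (a=0..z=25) is mapped through 19·x+3 mod 26 — an affine cipher.
Undoing it on uebba: u(20)→11·(20−3)≡5=f; e(4)→11·(4−3)≡11=l; b(1)→11·(1−3)≡4=e; b(1)→11·(1−3)≡4=e; a(0)→11·(0−3)≡19=t (all mod 26).

fleet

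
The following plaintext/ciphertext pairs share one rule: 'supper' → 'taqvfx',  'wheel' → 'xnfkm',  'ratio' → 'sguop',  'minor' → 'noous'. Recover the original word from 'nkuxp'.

metro

Shifts by position in supper: pos 0: s→t (+1), pos 1: u→a (+6), pos 2: p→q (+1), pos 3: p→v (+6) — repeating every 2. It's a Vigenère-style cipher with numeric key [1,6]: position i shifts by key[i mod 2].
Decoding nkuxp: n−1=m, k−6=e, u−1=t, x−6=r, p−1=o.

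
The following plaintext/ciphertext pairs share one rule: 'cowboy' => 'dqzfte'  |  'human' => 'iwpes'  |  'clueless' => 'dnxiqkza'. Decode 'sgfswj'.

record

In cowboy: c→d is +1, o→q is +2, w→z is +3, b→f is +4 — the shift increases by 1 each position. The shift increases by 1 at each position, starting from +1: 1, 2, 3, ….
Reversing it on sgfswj: s−1=r, g−2=e, f−3=c, s−4=o, w−5=r, j−6=d.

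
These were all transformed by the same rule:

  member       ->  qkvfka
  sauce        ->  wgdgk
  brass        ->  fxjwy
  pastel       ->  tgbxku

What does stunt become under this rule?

wzdrz

The shifts repeat in a cycle of length 3: positions 0,1,… shift by +4, +6, +9, then the pattern repeats.
For stunt: s+4=w, t+6=z, u+9=d, n+4=r, t+6=z.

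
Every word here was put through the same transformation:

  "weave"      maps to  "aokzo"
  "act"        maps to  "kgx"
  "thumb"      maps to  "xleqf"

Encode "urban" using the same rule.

evfkr

Two shifts are in play — +10 for a/e/i/o/u, +4 for every other letter.
For urban: u(vowel)+10=e, r(cons)+4=v, b(cons)+4=f, a(vowel)+10=k, n(cons)+4=r.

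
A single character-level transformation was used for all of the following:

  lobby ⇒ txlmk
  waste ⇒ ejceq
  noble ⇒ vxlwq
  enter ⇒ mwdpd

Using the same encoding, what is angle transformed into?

iwqwq

The shift increases by 1 at each position, starting from +8: 8, 9, 10, ….
Applying it to angle: a+8=i, n+9=w, g+10=q, l+11=w, e+12=q.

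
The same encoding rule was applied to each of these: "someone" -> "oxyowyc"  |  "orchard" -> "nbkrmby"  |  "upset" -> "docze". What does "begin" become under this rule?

The word is reversed, then every letter is shifted forward by 10.
On begin: reverse → nigeb; then shift: n+10=x, i+10=s, g+10=q, e+10=o, b+10=l.

xsqol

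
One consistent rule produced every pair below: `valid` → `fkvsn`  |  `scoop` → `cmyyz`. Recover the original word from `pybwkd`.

format

Compare letters: v→f is +10, a→k is +10, l→v is +10 — a constant shift. This is a Caesar cipher with shift 10.
Reversing it on pybwkd: p−10=f, y−10=o, b−10=r, w−10=m, k−10=a, d−10=t.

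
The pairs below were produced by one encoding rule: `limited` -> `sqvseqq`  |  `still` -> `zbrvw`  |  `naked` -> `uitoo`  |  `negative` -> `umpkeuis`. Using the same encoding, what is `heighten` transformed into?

Letter i (0-indexed) is shifted by i+7, so successive shifts are 7, 8, 9, ….
Applying it to heighten: h+7=o, e+8=m, i+9=r, g+10=q, h+11=s, t+12=f, e+13=r, n+14=b.

omrqsfrb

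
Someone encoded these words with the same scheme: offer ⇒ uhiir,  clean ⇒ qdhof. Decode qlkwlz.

The output letters match the input read backwards, each shifted +3: offer reversed is reffo. Read the word backwards and shift each letter +3.
Decoding qlkwlz: shift back: q−3=n, l−3=i, k−3=h, w−3=t, l−3=i, z−3=w → nihtiw; then reverse → within.

within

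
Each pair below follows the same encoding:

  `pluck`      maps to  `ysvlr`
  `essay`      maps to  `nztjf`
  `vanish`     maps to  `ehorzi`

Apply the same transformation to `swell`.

bdfus

Shifts by position in pluck: pos 0: p→y (+9), pos 1: l→s (+7), pos 2: u→v (+1), pos 3: c→l (+9), pos 4: k→r (+7) — repeating every 3. It's a Vigenère-style cipher with numeric key [9,7,1]: position i shifts by key[i mod 3].
For swell: s+9=b, w+7=d, e+1=f, l+9=u, l+7=s.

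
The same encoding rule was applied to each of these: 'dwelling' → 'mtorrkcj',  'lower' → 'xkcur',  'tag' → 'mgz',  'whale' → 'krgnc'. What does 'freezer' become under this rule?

xkfkkxl

The output letters match the input read backwards, each shifted +6: dwelling reversed is gnillewd. Two steps: reverse the string, then apply a Caesar shift of +6.
For freezer: reverse → rezeerf; then shift: r+6=x, e+6=k, z+6=f, e+6=k, e+6=k, r+6=x, f+6=l.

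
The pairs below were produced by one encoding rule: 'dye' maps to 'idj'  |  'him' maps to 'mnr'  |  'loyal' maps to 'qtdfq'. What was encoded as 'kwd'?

Every letter moves 5 places later in the alphabet, wrapping around z→a.
Decoding kwd: k−5=f, w−5=r, d−5=y.

fry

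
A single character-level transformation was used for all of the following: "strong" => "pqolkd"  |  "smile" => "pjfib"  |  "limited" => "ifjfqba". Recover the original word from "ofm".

Compare letters: s→p is +23, t→q is +23, r→o is +23 — a constant shift. Each letter is shifted forward by 23 in the alphabet (a Caesar shift of +23).
Decoding ofm: o−23=r, f−23=i, m−23=p.

rip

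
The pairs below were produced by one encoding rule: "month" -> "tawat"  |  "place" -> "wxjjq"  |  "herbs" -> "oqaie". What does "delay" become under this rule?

The shifts repeat in a cycle of length 3: positions 0,1,… shift by +7, +12, +9, then the pattern repeats.
On delay: d+7=k, e+12=q, l+9=u, a+7=h, y+12=k.

kquhk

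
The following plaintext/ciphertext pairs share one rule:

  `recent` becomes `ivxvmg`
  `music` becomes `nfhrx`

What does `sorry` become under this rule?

Each pair mirrors across the alphabet (r↔i, e↔v, c↔x): positions sum to 25. This is the alphabet-reversal cipher (Atbash): a becomes z, b becomes y, etc.
On sorry: s↔h, o↔l, r↔i, r↔i, y↔b.

hliib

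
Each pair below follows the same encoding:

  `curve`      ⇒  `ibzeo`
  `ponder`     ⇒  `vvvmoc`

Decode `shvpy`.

In curve: c→i is +6, u→b is +7, r→z is +8, v→e is +9 — the shift increases by 1 each position. Each letter shifts forward by (position + 6), i.e. 6, 7, 8, … — the shift grows by one for each successive letter.
Decoding shvpy: s−6=m, h−7=a, v−8=n, p−9=g, y−10=o.

mango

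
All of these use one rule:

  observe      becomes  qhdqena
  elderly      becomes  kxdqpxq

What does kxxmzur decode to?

finally

The output letters match the input read backwards, each shifted +12: observe reversed is evresbo. The word is reversed, then every letter is shifted forward by 12.
Decoding kxxmzur: shift back: k−12=y, x−12=l, x−12=l, m−12=a, z−12=n, u−12=i, r−12=f → yllanif; then reverse → finally.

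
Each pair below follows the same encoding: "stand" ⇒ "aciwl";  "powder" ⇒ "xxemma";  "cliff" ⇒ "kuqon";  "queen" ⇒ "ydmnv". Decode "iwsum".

Shifts by position in stand: pos 0: s→a (+8), pos 1: t→c (+9), pos 2: a→i (+8), pos 3: n→w (+9) — repeating every 2. A repeating key of period 2 is used — shifts +8, +9 over and over.
Undoing it on iwsum: i−8=a, w−9=n, s−8=k, u−9=l, m−8=e.

ankle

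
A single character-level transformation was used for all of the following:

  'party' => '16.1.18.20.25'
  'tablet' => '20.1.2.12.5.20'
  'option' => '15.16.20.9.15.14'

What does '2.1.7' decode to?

p is letter #16 and maps to 16: an offset of 0. Each letter is replaced by its alphabet position (a=1, b=2, …, z=26).
Reversing it on 2.1.7: 2=b, 1=a, 7=g.

bag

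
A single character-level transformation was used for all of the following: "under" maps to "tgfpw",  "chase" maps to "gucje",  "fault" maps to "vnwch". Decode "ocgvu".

Read the word backwards and shift each letter +2.
Decoding ocgvu: shift back: o−2=m, c−2=a, g−2=e, v−2=t, u−2=s → maets; then reverse → steam.

steam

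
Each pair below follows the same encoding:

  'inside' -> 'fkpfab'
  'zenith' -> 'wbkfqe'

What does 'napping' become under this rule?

kxmmfkd

Compare letters: i→f is +23, n→k is +23, s→p is +23 — a constant shift. Each letter is shifted forward by 23 in the alphabet (a Caesar shift of +23).
For napping: n+23=k, a+23=x, p+23=m, p+23=m, i+23=f, n+23=k, g+23=d.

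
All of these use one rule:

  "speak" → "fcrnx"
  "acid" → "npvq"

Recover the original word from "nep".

arc

Compare letters: s→f is +13, p→c is +13, e→r is +13 — a constant shift. This is a Caesar cipher with shift 13.
Undoing it on nep: n−13=a, e−13=r, p−13=c.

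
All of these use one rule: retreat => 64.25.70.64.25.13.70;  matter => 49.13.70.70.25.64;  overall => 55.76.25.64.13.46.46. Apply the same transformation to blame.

Each letter becomes 3×(its alphabet position, a=1..z=26) + 10.
For blame: b=2→16, l=12→46, a=1→13, m=13→49, e=5→25.

16.46.13.49.25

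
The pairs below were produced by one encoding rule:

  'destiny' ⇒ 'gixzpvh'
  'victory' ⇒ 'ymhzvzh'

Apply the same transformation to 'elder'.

hpiky

Each letter shifts forward by (position + 3), i.e. 3, 4, 5, … — the shift grows by one for each successive letter.
For elder: e+3=h, l+4=p, d+5=i, e+6=k, r+7=y.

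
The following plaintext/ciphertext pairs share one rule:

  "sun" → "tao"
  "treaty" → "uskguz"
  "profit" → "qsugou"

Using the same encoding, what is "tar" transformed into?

ugs

Two shifts are in play — +6 for a/e/i/o/u, +1 for every other letter.
For tar: t(cons)+1=u, a(vowel)+6=g, r(cons)+1=s.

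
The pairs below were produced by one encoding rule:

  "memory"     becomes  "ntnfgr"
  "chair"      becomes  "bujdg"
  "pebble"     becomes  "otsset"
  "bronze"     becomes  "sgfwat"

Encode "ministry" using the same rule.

m(12)→n(13) and e(4)→t(19) fit y≡9x+9 (mod 26); the inverse of 9 mod 26 is 3. This is an affine cipher: with a=0,…,z=25, each position x becomes (9x+9) mod 26.
Applying it to ministry: m(12)→9·12+9≡13=n; i(8)→9·8+9≡3=d; n(13)→9·13+9≡22=w; i(8)→9·8+9≡3=d; s(18)→9·18+9≡15=p; t(19)→9·19+9≡24=y; r(17)→9·17+9≡6=g; y(24)→9·24+9≡17=r (all mod 26).

ndwdpygr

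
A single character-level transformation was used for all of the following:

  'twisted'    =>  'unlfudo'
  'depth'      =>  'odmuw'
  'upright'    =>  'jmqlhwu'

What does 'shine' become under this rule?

fwlid

t(19)→u(20) and w(22)→n(13) fit y≡15x+21 (mod 26); the inverse of 15 mod 26 is 7. Each letter's alphabet position (a=0..z=25) is mapped through 15·x+21 mod 26 — an affine cipher.
On shine: s(18)→15·18+21≡5=f; h(7)→15·7+21≡22=w; i(8)→15·8+21≡11=l; n(13)→15·13+21≡8=i; e(4)→15·4+21≡3=d (all mod 26).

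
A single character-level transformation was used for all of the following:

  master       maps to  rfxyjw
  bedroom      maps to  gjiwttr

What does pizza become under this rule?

uneef

Compare letters: m→r is +5, a→f is +5, s→x is +5 — a constant shift. This is a Caesar cipher with shift 5.
Applying it to pizza: p+5=u, i+5=n, z+5=e, z+5=e, a+5=f.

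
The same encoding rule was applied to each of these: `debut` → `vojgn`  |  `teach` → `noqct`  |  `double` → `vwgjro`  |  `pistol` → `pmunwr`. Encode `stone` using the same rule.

unwdo

Each letter's alphabet position (a=0..z=25) is mapped through 19·x+16 mod 26 — an affine cipher.
Applying it to stone: s(18)→19·18+16≡20=u; t(19)→19·19+16≡13=n; o(14)→19·14+16≡22=w; n(13)→19·13+16≡3=d; e(4)→19·4+16≡14=o (all mod 26).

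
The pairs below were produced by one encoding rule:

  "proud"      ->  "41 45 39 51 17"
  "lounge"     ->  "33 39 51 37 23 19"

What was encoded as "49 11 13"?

With a=1..z=26, the number is 2·pos + 9.
Reversing it on 49 11 13: 49→(49−9)÷2=20=t, 11→(11−9)÷2=1=a, 13→(13−9)÷2=2=b.

tab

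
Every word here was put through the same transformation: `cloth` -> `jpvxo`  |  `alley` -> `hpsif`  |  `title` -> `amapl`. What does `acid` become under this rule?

Shifts by position in cloth: pos 0: c→j (+7), pos 1: l→p (+4), pos 2: o→v (+7), pos 3: t→x (+4) — repeating every 2. It's a Vigenère-style cipher with numeric key [7,4]: position i shifts by key[i mod 2].
For acid: a+7=h, c+4=g, i+7=p, d+4=h.

hgph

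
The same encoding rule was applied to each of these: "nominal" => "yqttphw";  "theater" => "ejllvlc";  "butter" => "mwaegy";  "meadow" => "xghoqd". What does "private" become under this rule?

The shifts repeat in a cycle of length 3: positions 0,1,… shift by +11, +2, +7, then the pattern repeats.
For private: p+11=a, r+2=t, i+7=p, v+11=g, a+2=c, t+7=a, e+11=p.

atpgcap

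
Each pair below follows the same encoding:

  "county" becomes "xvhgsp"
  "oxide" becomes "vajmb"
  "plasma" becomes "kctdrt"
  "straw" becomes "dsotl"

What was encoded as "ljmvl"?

widow

Treating letters as 0–25, the rule is x ↦ 15x + 19 (mod 26).
Undoing it on ljmvl: l(11)→7·(11−19)≡22=w; j(9)→7·(9−19)≡8=i; m(12)→7·(12−19)≡3=d; v(21)→7·(21−19)≡14=o; l(11)→7·(11−19)≡22=w (all mod 26).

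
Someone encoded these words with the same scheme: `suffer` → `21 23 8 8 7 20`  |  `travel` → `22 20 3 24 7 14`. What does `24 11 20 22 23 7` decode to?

virtue

s is letter #19 and maps to 21: an offset of 2. The number is (letter's place in the alphabet, a=1) + 2.
Undoing it on 24 11 20 22 23 7: 24→(24−2)÷1=22=v, 11→(11−2)÷1=9=i, 20→(20−2)÷1=18=r, 22→(22−2)÷1=20=t, 23→(23−2)÷1=21=u, 7→(7−2)÷1=5=e.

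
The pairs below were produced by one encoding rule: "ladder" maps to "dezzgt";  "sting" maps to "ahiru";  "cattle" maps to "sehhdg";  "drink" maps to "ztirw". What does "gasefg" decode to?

escape

l(11)→d(3) and a(0)→e(4) fit y≡7x+4 (mod 26); the inverse of 7 mod 26 is 15. Treating letters as 0–25, the rule is x ↦ 7x + 4 (mod 26).
Decoding gasefg: g(6)→15·(6−4)≡4=e; a(0)→15·(0−4)≡18=s; s(18)→15·(18−4)≡2=c; e(4)→15·(4−4)≡0=a; f(5)→15·(5−4)≡15=p; g(6)→15·(6−4)≡4=e (all mod 26).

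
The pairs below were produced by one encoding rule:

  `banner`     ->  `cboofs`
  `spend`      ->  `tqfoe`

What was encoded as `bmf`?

ale

This is a Caesar cipher with shift 1.
Decoding bmf: b−1=a, m−1=l, f−1=e.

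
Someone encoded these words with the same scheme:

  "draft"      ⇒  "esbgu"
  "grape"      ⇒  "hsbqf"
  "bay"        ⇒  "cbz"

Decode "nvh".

mug

Compare letters: d→e is +1, r→s is +1, a→b is +1 — a constant shift. It's a constant shift of +1 (ROT1).
Undoing it on nvh: n−1=m, v−1=u, h−1=g.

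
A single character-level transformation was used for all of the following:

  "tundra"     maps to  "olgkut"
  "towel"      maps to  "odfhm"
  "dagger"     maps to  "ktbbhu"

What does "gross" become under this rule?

budrr

t(19)→o(14) and u(20)→l(11) fit y≡23x+19 (mod 26); the inverse of 23 mod 26 is 17. This is an affine cipher: with a=0,…,z=25, each position x becomes (23x+19) mod 26.
On gross: g(6)→23·6+19≡1=b; r(17)→23·17+19≡20=u; o(14)→23·14+19≡3=d; s(18)→23·18+19≡17=r; s(18)→23·18+19≡17=r (all mod 26).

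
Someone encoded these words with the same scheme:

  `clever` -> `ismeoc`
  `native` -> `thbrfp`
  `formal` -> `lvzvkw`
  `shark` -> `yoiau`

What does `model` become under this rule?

In clever: c→i is +6, l→s is +7, e→m is +8, v→e is +9 — the shift increases by 1 each position. Letter i (0-indexed) is shifted by i+6, so successive shifts are 6, 7, 8, ….
For model: m+6=s, o+7=v, d+8=l, e+9=n, l+10=v.

svlnv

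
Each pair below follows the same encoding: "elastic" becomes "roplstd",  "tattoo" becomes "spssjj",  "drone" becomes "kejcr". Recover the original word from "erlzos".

e(4)→r(17) and l(11)→o(14) fit y≡7x+15 (mod 26); the inverse of 7 mod 26 is 15. Treating letters as 0–25, the rule is x ↦ 7x + 15 (mod 26).
Decoding erlzos: e(4)→15·(4−15)≡17=r; r(17)→15·(17−15)≡4=e; l(11)→15·(11−15)≡18=s; z(25)→15·(25−15)≡20=u; o(14)→15·(14−15)≡11=l; s(18)→15·(18−15)≡19=t (all mod 26).

result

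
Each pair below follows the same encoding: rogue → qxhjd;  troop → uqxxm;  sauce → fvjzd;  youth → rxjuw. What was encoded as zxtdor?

r(17)→q(16) and o(14)→x(23) fit y≡15x+21 (mod 26); the inverse of 15 mod 26 is 7. Treating letters as 0–25, the rule is x ↦ 15x + 21 (mod 26).
Undoing it on zxtdor: z(25)→7·(25−21)≡2=c; x(23)→7·(23−21)≡14=o; t(19)→7·(19−21)≡12=m; d(3)→7·(3−21)≡4=e; o(14)→7·(14−21)≡3=d; r(17)→7·(17−21)≡24=y (all mod 26).

comedy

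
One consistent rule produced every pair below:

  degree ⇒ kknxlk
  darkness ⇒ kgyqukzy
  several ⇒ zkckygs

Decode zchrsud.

swallow

A repeating key of period 2 is used — shifts +7, +6 over and over.
Decoding zchrsud: z−7=s, c−6=w, h−7=a, r−6=l, s−7=l, u−6=o, d−7=w.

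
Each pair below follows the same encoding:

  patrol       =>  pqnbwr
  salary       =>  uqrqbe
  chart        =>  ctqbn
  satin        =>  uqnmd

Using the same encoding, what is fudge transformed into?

p(15)→p(15) and a(0)→q(16) fit y≡19x+16 (mod 26); the inverse of 19 mod 26 is 11. Each letter's alphabet position (a=0..z=25) is mapped through 19·x+16 mod 26 — an affine cipher.
For fudge: f(5)→19·5+16≡7=h; u(20)→19·20+16≡6=g; d(3)→19·3+16≡21=v; g(6)→19·6+16≡0=a; e(4)→19·4+16≡14=o (all mod 26).

hgvao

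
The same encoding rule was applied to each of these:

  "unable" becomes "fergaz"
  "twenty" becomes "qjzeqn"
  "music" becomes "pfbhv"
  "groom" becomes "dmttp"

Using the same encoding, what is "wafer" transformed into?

jrozm

Treating letters as 0–25, the rule is x ↦ 15x + 17 (mod 26).
For wafer: w(22)→15·22+17≡9=j; a(0)→15·0+17≡17=r; f(5)→15·5+17≡14=o; e(4)→15·4+17≡25=z; r(17)→15·17+17≡12=m (all mod 26).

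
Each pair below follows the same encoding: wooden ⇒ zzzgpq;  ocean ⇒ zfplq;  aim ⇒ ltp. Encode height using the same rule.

The shift depends on letter class: consonant w→z is +3, but vowel o→z is +11. Vowels shift forward by 11 and consonants shift forward by 3.
On height: h(cons)+3=k, e(vowel)+11=p, i(vowel)+11=t, g(cons)+3=j, h(cons)+3=k, t(cons)+3=w.

kptjkw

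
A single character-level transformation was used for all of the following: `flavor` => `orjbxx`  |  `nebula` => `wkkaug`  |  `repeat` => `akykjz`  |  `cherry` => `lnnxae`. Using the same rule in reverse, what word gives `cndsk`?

thumb

The shifts repeat in a cycle of length 2: positions 0,1,… shift by +9, +6, then the pattern repeats.
Reversing it on cndsk: c−9=t, n−6=h, d−9=u, s−6=m, k−9=b.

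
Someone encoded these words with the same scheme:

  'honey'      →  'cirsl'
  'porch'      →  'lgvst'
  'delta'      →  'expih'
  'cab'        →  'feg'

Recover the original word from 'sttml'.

The output letters match the input read backwards, each shifted +4: honey reversed is yenoh. The word is reversed, then every letter is shifted forward by 4.
Decoding sttml: shift back: s−4=o, t−4=p, t−4=p, m−4=i, l−4=h → oppih; then reverse → hippo.

hippo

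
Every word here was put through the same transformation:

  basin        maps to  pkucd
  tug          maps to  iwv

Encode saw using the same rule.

ycu

The word is reversed, then every letter is shifted forward by 2.
For saw: reverse → was; then shift: w+2=y, a+2=c, s+2=u.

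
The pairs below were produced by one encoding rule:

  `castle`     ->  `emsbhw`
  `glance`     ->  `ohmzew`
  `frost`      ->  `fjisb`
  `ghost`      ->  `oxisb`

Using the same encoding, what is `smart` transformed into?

sqmjb

Treating letters as 0–25, the rule is x ↦ 9x + 12 (mod 26).
Applying it to smart: s(18)→9·18+12≡18=s; m(12)→9·12+12≡16=q; a(0)→9·0+12≡12=m; r(17)→9·17+12≡9=j; t(19)→9·19+12≡1=b (all mod 26).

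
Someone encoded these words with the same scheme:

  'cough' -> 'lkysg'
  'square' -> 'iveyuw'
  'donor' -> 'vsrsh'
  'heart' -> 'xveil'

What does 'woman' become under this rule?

The output letters match the input read backwards, each shifted +4: cough reversed is hguoc. Read the word backwards and shift each letter +4.
Applying it to woman: reverse → namow; then shift: n+4=r, a+4=e, m+4=q, o+4=s, w+4=a.

reqsa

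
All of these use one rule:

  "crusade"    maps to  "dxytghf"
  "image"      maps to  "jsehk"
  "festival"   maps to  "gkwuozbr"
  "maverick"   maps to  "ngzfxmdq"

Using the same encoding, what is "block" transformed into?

crsdq

The shifts repeat in a cycle of length 3: positions 0,1,… shift by +1, +6, +4, then the pattern repeats.
Applying it to block: b+1=c, l+6=r, o+4=s, c+1=d, k+6=q.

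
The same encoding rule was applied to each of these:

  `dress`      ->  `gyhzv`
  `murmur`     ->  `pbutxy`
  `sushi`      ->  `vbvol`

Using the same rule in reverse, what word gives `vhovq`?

Shifts by position in dress: pos 0: d→g (+3), pos 1: r→y (+7), pos 2: e→h (+3), pos 3: s→z (+7) — repeating every 2. It's a Vigenère-style cipher with numeric key [3,7]: position i shifts by key[i mod 2].
Reversing it on vhovq: v−3=s, h−7=a, o−3=l, v−7=o, q−3=n.

salon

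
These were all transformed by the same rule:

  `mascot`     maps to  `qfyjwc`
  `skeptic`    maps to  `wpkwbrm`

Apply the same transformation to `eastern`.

In mascot: m→q is +4, a→f is +5, s→y is +6, c→j is +7 — the shift increases by 1 each position. Each letter shifts forward by (position + 4), i.e. 4, 5, 6, … — the shift grows by one for each successive letter.
On eastern: e+4=i, a+5=f, s+6=y, t+7=a, e+8=m, r+9=a, n+10=x.

ifyamax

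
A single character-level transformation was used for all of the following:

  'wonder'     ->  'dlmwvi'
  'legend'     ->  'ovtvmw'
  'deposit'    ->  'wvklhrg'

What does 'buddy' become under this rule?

Letters are reflected about the middle of the alphabet (position → 25−position): Atbash.
For buddy: b↔y, u↔f, d↔w, d↔w, y↔b.

yfwwb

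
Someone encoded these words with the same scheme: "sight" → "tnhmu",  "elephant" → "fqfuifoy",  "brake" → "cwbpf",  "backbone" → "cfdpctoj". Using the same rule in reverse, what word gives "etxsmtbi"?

Shifts by position in sight: pos 0: s→t (+1), pos 1: i→n (+5), pos 2: g→h (+1), pos 3: h→m (+5) — repeating every 2. A repeating key of period 2 is used — shifts +1, +5 over and over.
Undoing it on etxsmtbi: e−1=d, t−5=o, x−1=w, s−5=n, m−1=l, t−5=o, b−1=a, i−5=d.

download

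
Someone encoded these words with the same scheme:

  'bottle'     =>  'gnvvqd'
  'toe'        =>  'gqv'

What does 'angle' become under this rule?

gnipc

The output letters match the input read backwards, each shifted +2: bottle reversed is elttob. The word is reversed, then every letter is shifted forward by 2.
For angle: reverse → elgna; then shift: e+2=g, l+2=n, g+2=i, n+2=p, a+2=c.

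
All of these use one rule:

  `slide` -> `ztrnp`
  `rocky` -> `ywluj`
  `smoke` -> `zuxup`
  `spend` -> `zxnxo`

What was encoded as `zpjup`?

shake

In slide: s→z is +7, l→t is +8, i→r is +9, d→n is +10 — the shift increases by 1 each position. Each letter shifts forward by (position + 7), i.e. 7, 8, 9, … — the shift grows by one for each successive letter.
Undoing it on zpjup: z−7=s, p−8=h, j−9=a, u−10=k, p−11=e.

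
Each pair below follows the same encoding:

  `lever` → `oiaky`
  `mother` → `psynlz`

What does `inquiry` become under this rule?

lrvapzh

In lever: l→o is +3, e→i is +4, v→a is +5, e→k is +6 — the shift increases by 1 each position. The shift increases by 1 at each position, starting from +3: 3, 4, 5, ….
On inquiry: i+3=l, n+4=r, q+5=v, u+6=a, i+7=p, r+8=z, y+9=h.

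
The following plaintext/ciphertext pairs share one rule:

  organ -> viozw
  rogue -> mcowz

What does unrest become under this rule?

The output letters match the input read backwards, each shifted +8: organ reversed is nagro. Read the word backwards and shift each letter +8.
Applying it to unrest: reverse → tsernu; then shift: t+8=b, s+8=a, e+8=m, r+8=z, n+8=v, u+8=c.

bamzvc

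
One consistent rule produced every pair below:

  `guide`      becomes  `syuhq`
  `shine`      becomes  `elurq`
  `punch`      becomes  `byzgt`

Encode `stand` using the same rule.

Shifts by position in guide: pos 0: g→s (+12), pos 1: u→y (+4), pos 2: i→u (+12), pos 3: d→h (+4) — repeating every 2. The shifts repeat in a cycle of length 2: positions 0,1,… shift by +12, +4, then the pattern repeats.
On stand: s+12=e, t+4=x, a+12=m, n+4=r, d+12=p.

exmrp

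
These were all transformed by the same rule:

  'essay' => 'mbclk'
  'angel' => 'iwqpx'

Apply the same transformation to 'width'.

In essay: e→m is +8, s→b is +9, s→c is +10, a→l is +11 — the shift increases by 1 each position. Letter i (0-indexed) is shifted by i+8, so successive shifts are 8, 9, 10, ….
Applying it to width: w+8=e, i+9=r, d+10=n, t+11=e, h+12=t.

ernet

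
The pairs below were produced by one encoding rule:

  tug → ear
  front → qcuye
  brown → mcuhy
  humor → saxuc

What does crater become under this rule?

The shift depends on letter class: consonant t→e is +11, but vowel u→a is +6. Vowels shift forward by 6 and consonants shift forward by 11.
For crater: c(cons)+11=n, r(cons)+11=c, a(vowel)+6=g, t(cons)+11=e, e(vowel)+6=k, r(cons)+11=c.

ncgekc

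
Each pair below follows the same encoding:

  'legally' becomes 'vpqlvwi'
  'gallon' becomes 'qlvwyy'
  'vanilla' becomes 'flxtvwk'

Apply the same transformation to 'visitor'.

Shifts by position in legally: pos 0: l→v (+10), pos 1: e→p (+11), pos 2: g→q (+10), pos 3: a→l (+11) — repeating every 2. A repeating key of period 2 is used — shifts +10, +11 over and over.
On visitor: v+10=f, i+11=t, s+10=c, i+11=t, t+10=d, o+11=z, r+10=b.

ftctdzb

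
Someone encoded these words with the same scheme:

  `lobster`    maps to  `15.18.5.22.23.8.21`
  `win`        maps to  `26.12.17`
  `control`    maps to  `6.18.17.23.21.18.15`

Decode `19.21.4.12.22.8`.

praise

l is letter #12 and maps to 15: an offset of 3. Letters become their 1-based position plus 3 (so a→4, b→5, …).
Reversing it on 19.21.4.12.22.8: 19→(19−3)÷1=16=p, 21→(21−3)÷1=18=r, 4→(4−3)÷1=1=a, 12→(12−3)÷1=9=i, 22→(22−3)÷1=19=s, 8→(8−3)÷1=5=e.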